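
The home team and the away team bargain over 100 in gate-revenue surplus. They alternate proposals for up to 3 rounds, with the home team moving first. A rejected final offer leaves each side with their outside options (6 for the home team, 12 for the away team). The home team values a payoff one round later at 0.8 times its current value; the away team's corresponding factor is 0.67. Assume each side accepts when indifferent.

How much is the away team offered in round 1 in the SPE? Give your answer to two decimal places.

Round 3 (the home team proposes): the away team gets 12 if talks fail, so the home team offers 12 and keeps 88.
Round 2 (the away team proposes): the home team can get 88 next round, worth 0.8 × 88 = 70.4 now, so the away team offers 70.4, keeping 29.6.
Round 1 (the home team proposes): the away team can get 29.6 next round, worth 0.67 × 29.6 = 19.832 now. The home team offers 19.832 and keeps 100 − 19.832 = 80.168.

19.83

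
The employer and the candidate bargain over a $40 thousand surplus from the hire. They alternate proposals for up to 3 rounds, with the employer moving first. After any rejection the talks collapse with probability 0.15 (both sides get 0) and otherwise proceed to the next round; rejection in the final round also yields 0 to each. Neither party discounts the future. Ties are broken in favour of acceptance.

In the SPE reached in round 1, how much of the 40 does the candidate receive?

5.1

By backward induction:
Round 3 (the employer proposes): the candidate will accept anything ≥ 0, so the employer offers 0 and keeps 40.
Round 2 (the candidate proposes): rejecting gives the employer an expected 0.85 × 40 = 34, so the candidate offers 34, keeping 6.
Round 1 (the employer proposes): rejecting gives the candidate an expected 0.85 × 6 = 5.1, so the employer offers 5.1, keeping 34.9.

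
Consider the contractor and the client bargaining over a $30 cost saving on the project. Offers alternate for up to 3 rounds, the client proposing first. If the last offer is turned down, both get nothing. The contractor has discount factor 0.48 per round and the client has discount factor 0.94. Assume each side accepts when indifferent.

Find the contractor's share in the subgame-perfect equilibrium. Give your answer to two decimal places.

0.86

Round 3 (the client proposes): rejection yields 0 for the contractor; the client offers 0 and keeps 30.
Round 2 (the contractor proposes): the client can get 30 next round, worth 0.94 × 30 = 28.2 now. The contractor offers 28.2 and keeps 30 − 28.2 = 1.8.
Round 1 (the client proposes): the contractor can get 1.8 next round, worth 0.48 × 1.8 = 0.864 now, so the client offers 0.864, keeping 29.136.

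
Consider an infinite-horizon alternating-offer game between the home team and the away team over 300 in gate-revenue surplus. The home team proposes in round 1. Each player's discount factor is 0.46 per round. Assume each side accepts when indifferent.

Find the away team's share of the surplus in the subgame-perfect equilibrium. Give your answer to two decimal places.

In a stationary SPE each proposer offers the other exactly their discounted continuation value.
If the home team keeps x when proposing and the away team keeps y when proposing, then x = 300 − 0.46y and y = 300 − 0.46x.
Solving: x = 300(1 − 0.46) / (1 − 0.46·0.46) = 162 / 0.7884 ≈ 205.4795.
The away team gets 300 − 205.4795 ≈ 94.5205.

94.52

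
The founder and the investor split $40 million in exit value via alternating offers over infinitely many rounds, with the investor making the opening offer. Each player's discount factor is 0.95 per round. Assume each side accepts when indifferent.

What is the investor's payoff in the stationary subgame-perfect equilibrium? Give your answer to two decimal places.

20.51

When the investor proposes, the founder accepts any offer worth at least 0.95 times what the founder would get by proposing next round; and vice versa.
This gives x = 40 − 0.95y and y = 40 − 0.95x, where x and y are each side's share when it proposes.
Hence (1 − 0.95·0.95)x = 40(1 − 0.95), i.e. 0.0975·x = 2.
x ≈ 20.5128; the founder's share is 40 − x ≈ 19.4872.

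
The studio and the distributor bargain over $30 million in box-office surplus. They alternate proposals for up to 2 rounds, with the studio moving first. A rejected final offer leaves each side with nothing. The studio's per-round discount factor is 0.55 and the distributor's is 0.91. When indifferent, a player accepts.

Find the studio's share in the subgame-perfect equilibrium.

2.7

Solve by backward induction from round 2.
Round 2 (the distributor proposes): the studio will accept anything ≥ 0, so the distributor offers 0 and keeps 30.
Round 1 (the studio proposes): the distributor can get 30 next round, worth 0.91 × 30 = 27.3 now, so the studio offers 27.3, keeping 2.7.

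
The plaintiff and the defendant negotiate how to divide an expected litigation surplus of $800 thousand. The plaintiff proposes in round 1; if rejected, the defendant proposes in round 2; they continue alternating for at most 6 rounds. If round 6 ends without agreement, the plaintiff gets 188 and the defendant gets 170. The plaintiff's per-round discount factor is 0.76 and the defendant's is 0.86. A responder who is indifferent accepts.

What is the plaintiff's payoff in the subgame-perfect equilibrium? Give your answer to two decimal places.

302.12

Work backward from the last round.
Round 6 (the defendant proposes): the plaintiff gets 188 if talks fail, so the defendant offers 188 and keeps 612.
Round 5 (the plaintiff proposes): the defendant can get 612 next round, worth 0.86 × 612 = 526.32 now. The plaintiff offers 526.32 and keeps 800 − 526.32 = 273.68.
Round 4 (the defendant proposes): the plaintiff can get 273.68 next round, worth 0.76 × 273.68 = 207.9968 now. The defendant offers 207.9968 and keeps 800 − 207.9968 = 592.0032.
Round 3 (the plaintiff proposes): the defendant can get 592.0032 next round, worth 0.86 × 592.0032 = 509.122752 now, so the plaintiff offers 509.122752, keeping 290.877248.
Round 2 (the defendant proposes): the plaintiff can get 290.877248 next round, worth 0.76 × 290.877248 = 221.06670848 now. The defendant offers 221.06670848 and keeps 800 − 221.06670848 = 578.93329152.
Round 1 (the plaintiff proposes): the defendant can get 578.93329152 next round, worth 0.86 × 578.93329152 = 497.8826307072 now. The plaintiff offers 497.8826307072 and keeps 800 − 497.8826307072 = 302.1173692928.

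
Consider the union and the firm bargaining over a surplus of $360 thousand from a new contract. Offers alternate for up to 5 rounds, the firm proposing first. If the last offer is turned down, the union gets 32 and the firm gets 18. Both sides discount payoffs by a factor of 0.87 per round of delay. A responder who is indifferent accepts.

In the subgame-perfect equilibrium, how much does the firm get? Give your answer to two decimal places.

Round 5 (the firm proposes): the union gets 32 if talks fail, so the firm offers 32 and keeps 328.
Round 4 (the union proposes): the firm can get 328 next round, worth 0.87 × 328 = 285.36 now; the union offers that and keeps 74.64.
Round 3 (the firm proposes): the union can get 74.64 next round, worth 0.87 × 74.64 = 64.9368 now, so the firm offers 64.9368, keeping 295.0632.
Round 2 (the union proposes): the firm can get 295.0632 next round, worth 0.87 × 295.0632 = 256.704984 now; the union offers that and keeps 103.295016.
Round 1 (the firm proposes): the union can get 103.295016 next round, worth 0.87 × 103.295016 = 89.86666392 now; the firm offers that and keeps 270.13333608.

270.13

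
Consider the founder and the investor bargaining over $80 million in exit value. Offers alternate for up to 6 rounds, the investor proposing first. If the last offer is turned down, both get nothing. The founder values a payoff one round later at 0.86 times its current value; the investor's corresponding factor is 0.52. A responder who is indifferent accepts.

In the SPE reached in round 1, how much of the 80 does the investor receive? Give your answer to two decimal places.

18.45

By backward induction:
Round 6 (the founder proposes): the investor will accept anything ≥ 0, so the founder offers 0 and keeps 80.
Round 5 (the investor proposes): the founder can get 80 next round, worth 0.86 × 80 = 68.8 now, so the investor offers 68.8, keeping 11.2.
Round 4 (the founder proposes): the investor can get 11.2 next round, worth 0.52 × 11.2 = 5.824 now, so the founder offers 5.824, keeping 74.176.
Round 3 (the investor proposes): the founder can get 74.176 next round, worth 0.86 × 74.176 = 63.79136 now; the investor offers that and keeps 16.20864.
Round 2 (the founder proposes): the investor can get 16.20864 next round, worth 0.52 × 16.20864 = 8.4284928 now; the founder offers that and keeps 71.5715072.
Round 1 (the investor proposes): the founder can get 71.5715072 next round, worth 0.86 × 71.5715072 = 61.551496192 now, so the investor offers 61.551496192, keeping 18.448503808.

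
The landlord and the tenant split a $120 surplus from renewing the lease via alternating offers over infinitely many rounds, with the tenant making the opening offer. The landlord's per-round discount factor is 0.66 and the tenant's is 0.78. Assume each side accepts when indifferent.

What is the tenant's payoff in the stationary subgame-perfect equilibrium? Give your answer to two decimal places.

Let x be the tenant's share when the tenant proposes and y be the landlord's share when the landlord proposes.
The landlord accepts iff offered ≥ 0.66·y, so x = 120 − 0.66y. Symmetrically y = 120 − 0.78x.
Substituting: x = 120 − 0.66(120 − 0.78x), giving x(1 − 0.78·0.66) = 120(1 − 0.66).
So x = 120 × 0.34 / 0.4852 ≈ 84.0890, and the landlord receives 120 − x ≈ 35.9110.

84.09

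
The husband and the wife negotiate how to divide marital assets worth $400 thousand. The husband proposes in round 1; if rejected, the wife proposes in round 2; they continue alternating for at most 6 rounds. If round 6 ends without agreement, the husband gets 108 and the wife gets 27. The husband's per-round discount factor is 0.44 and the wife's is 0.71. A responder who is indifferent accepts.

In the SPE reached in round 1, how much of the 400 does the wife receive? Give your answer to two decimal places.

Round 6 (the wife proposes): the husband gets 108 if talks fail, so the wife offers 108 and keeps 292.
Round 5 (the husband proposes): the wife can get 292 next round, worth 0.71 × 292 = 207.32 now; the husband offers that and keeps 192.68.
Round 4 (the wife proposes): the husband can get 192.68 next round, worth 0.44 × 192.68 = 84.7792 now. The wife offers 84.7792 and keeps 400 − 84.7792 = 315.2208.
Round 3 (the husband proposes): the wife can get 315.2208 next round, worth 0.71 × 315.2208 = 223.806768 now; the husband offers that and keeps 176.193232.
Round 2 (the wife proposes): the husband can get 176.193232 next round, worth 0.44 × 176.193232 = 77.52502208 now. The wife offers 77.52502208 and keeps 400 − 77.52502208 = 322.47497792.
Round 1 (the husband proposes): the wife can get 322.47497792 next round, worth 0.71 × 322.47497792 = 228.9572343232 now; the husband offers that and keeps 171.0427656768.

228.96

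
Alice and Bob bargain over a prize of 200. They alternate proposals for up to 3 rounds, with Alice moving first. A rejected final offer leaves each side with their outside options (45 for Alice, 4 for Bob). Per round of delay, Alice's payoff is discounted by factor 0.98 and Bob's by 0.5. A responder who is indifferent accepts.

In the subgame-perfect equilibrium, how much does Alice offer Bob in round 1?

Round 3 (Alice proposes): Bob gets 4 if talks fail, so Alice offers 4 and keeps 196.
Round 2 (Bob proposes): Alice can get 196 next round, worth 0.98 × 196 = 192.08 now; Bob offers that and keeps 7.92.
Round 1 (Alice proposes): Bob can get 7.92 next round, worth 0.5 × 7.92 = 3.96 now. Alice offers 3.96 and keeps 200 − 3.96 = 196.04.

3.96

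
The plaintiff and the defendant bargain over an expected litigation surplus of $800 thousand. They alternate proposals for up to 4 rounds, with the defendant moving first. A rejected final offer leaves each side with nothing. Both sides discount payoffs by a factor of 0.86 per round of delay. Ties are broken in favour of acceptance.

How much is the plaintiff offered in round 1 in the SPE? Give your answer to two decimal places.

Round 4 (the plaintiff proposes): the defendant will accept anything ≥ 0, so the plaintiff offers 0 and keeps 800.
Round 3 (the defendant proposes): the plaintiff can get 800 next round, worth 0.86 × 800 = 688 now; the defendant offers that and keeps 112.
Round 2 (the plaintiff proposes): the defendant can get 112 next round, worth 0.86 × 112 = 96.32 now; the plaintiff offers that and keeps 703.68.
Round 1 (the defendant proposes): the plaintiff can get 703.68 next round, worth 0.86 × 703.68 = 605.1648 now, so the defendant offers 605.1648, keeping 194.8352.

605.16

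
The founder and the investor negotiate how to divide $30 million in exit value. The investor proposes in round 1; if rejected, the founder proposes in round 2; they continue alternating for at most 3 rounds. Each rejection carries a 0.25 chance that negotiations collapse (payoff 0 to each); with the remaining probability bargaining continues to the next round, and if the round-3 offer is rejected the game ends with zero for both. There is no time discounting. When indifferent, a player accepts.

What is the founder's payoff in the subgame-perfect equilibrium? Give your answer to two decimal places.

Round 3 (the investor proposes): rejection yields 0 for the founder; the investor offers 0 and keeps 30.
Round 2 (the founder proposes): rejecting gives the investor an expected 0.75 × 30 = 22.5, so the founder offers 22.5, keeping 7.5.
Round 1 (the investor proposes): rejecting gives the founder an expected 0.75 × 7.5 = 5.625, so the investor offers 5.625, keeping 24.375.

5.63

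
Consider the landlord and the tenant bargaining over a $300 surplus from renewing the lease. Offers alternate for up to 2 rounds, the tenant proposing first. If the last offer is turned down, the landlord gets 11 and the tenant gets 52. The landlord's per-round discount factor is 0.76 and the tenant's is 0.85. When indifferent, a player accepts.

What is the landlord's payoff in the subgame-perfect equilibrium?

Round 2 (the landlord proposes): the tenant gets 52 if talks fail, so the landlord offers 52 and keeps 248.
Round 1 (the tenant proposes): the landlord can get 248 next round, worth 0.76 × 248 = 188.48 now. The tenant offers 188.48 and keeps 300 − 188.48 = 111.52.

188.48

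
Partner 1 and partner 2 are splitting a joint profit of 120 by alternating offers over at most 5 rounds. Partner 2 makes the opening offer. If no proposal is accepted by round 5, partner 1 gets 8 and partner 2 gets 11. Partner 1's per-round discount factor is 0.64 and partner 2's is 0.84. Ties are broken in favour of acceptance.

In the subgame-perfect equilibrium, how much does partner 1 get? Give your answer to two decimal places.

21.21

Round 5 (partner 2 proposes): partner 1 gets 8 if talks fail, so partner 2 offers 8 and keeps 112.
Round 4 (partner 1 proposes): partner 2 can get 112 next round, worth 0.84 × 112 = 94.08 now. Partner 1 offers 94.08 and keeps 120 − 94.08 = 25.92.
Round 3 (partner 2 proposes): partner 1 can get 25.92 next round, worth 0.64 × 25.92 = 16.5888 now; partner 2 offers that and keeps 103.4112.
Round 2 (partner 1 proposes): partner 2 can get 103.4112 next round, worth 0.84 × 103.4112 = 86.865408 now. Partner 1 offers 86.865408 and keeps 120 − 86.865408 = 33.134592.
Round 1 (partner 2 proposes): partner 1 can get 33.134592 next round, worth 0.64 × 33.134592 = 21.20613888 now; partner 2 offers that and keeps 98.79386112.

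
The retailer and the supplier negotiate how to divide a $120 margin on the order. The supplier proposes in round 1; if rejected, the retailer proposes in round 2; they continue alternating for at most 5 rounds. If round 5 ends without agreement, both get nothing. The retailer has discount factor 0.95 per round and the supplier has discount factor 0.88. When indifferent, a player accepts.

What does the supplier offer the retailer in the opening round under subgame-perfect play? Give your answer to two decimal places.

Round 5 (the supplier proposes): the retailer will accept anything ≥ 0, so the supplier offers 0 and keeps 120.
Round 4 (the retailer proposes): the supplier can get 120 next round, worth 0.88 × 120 = 105.6 now. The retailer offers 105.6 and keeps 120 − 105.6 = 14.4.
Round 3 (the supplier proposes): the retailer can get 14.4 next round, worth 0.95 × 14.4 = 13.68 now, so the supplier offers 13.68, keeping 106.32.
Round 2 (the retailer proposes): the supplier can get 106.32 next round, worth 0.88 × 106.32 = 93.5616 now. The retailer offers 93.5616 and keeps 120 − 93.5616 = 26.4384.
Round 1 (the supplier proposes): the retailer can get 26.4384 next round, worth 0.95 × 26.4384 = 25.11648 now; the supplier offers that and keeps 94.88352.

25.12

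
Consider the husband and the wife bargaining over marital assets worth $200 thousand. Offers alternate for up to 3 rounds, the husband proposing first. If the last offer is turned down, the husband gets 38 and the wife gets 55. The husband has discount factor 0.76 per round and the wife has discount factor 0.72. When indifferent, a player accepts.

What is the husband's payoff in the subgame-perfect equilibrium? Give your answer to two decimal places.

Round 3 (the husband proposes): the wife gets 55 if talks fail, so the husband offers 55 and keeps 145.
Round 2 (the wife proposes): the husband can get 145 next round, worth 0.76 × 145 = 110.2 now, so the wife offers 110.2, keeping 89.8.
Round 1 (the husband proposes): the wife can get 89.8 next round, worth 0.72 × 89.8 = 64.656 now; the husband offers that and keeps 135.344.

135.34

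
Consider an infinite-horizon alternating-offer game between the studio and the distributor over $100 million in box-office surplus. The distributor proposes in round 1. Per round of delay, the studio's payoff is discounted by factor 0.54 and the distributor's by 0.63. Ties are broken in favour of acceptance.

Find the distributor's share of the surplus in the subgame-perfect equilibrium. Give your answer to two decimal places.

69.72

In a stationary SPE each proposer offers the other exactly their discounted continuation value.
If the distributor keeps x when proposing and the studio keeps y when proposing, then x = 100 − 0.54y and y = 100 − 0.63x.
Solving: x = 100(1 − 0.54) / (1 − 0.63·0.54) = 46 / 0.6598 ≈ 69.7181.
The studio gets 100 − 69.7181 ≈ 30.2819.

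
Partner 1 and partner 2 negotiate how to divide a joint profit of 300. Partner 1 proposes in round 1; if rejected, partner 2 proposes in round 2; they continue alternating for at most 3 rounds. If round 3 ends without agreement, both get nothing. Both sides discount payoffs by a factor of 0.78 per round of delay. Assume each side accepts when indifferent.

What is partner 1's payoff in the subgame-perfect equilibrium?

248.52

Round 3 (partner 1 proposes): partner 2 will accept anything ≥ 0, so partner 1 offers 0 and keeps 300.
Round 2 (partner 2 proposes): partner 1 can get 300 next round, worth 0.78 × 300 = 234 now; partner 2 offers that and keeps 66.
Round 1 (partner 1 proposes): partner 2 can get 66 next round, worth 0.78 × 66 = 51.48 now. Partner 1 offers 51.48 and keeps 300 − 51.48 = 248.52.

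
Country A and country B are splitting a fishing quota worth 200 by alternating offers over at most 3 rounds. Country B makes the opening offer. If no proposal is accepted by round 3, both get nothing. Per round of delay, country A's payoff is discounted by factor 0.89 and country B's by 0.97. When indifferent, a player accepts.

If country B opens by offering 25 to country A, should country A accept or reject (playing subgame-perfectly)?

Accept

Round 3 (country B proposes): country A will accept anything ≥ 0, so country B offers 0 and keeps 200.
Round 2 (country A proposes): country B can get 200 next round, worth 0.97 × 200 = 194 now. Country A offers 194 and keeps 200 − 194 = 6.
So by rejecting in round 1, country A gets 6 next round, worth 0.89 × 6 = 5.34 now.
Offer 25 ≥ 5.34, so country A accepts.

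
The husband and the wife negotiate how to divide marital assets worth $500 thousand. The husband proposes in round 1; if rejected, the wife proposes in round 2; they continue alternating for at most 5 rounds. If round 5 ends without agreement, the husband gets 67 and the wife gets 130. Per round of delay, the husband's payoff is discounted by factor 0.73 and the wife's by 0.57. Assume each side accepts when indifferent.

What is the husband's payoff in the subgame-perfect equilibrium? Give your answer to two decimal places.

368.52

Round 5 (the husband proposes): the wife gets 130 if talks fail, so the husband offers 130 and keeps 370.
Round 4 (the wife proposes): the husband can get 370 next round, worth 0.73 × 370 = 270.1 now. The wife offers 270.1 and keeps 500 − 270.1 = 229.9.
Round 3 (the husband proposes): the wife can get 229.9 next round, worth 0.57 × 229.9 = 131.043 now. The husband offers 131.043 and keeps 500 − 131.043 = 368.957.
Round 2 (the wife proposes): the husband can get 368.957 next round, worth 0.73 × 368.957 = 269.33861 now. The wife offers 269.33861 and keeps 500 − 269.33861 = 230.66139.
Round 1 (the husband proposes): the wife can get 230.66139 next round, worth 0.57 × 230.66139 = 131.4769923 now, so the husband offers 131.4769923, keeping 368.5230077.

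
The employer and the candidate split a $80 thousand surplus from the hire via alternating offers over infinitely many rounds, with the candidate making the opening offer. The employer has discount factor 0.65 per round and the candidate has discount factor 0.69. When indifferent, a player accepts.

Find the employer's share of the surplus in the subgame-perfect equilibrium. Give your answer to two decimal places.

In a stationary SPE each proposer offers the other exactly their discounted continuation value.
If the candidate keeps x when proposing and the employer keeps y when proposing, then x = 80 − 0.65y and y = 80 − 0.69x.
Solving: x = 80(1 − 0.65) / (1 − 0.69·0.65) = 28 / 0.5515 ≈ 50.7706.
The employer gets 80 − 50.7706 ≈ 29.2294.

29.23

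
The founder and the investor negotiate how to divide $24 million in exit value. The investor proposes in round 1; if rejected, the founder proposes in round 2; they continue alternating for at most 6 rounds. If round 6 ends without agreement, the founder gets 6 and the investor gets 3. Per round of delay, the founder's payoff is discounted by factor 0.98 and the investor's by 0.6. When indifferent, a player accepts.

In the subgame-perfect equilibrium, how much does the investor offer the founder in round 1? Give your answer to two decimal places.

22.06

Solve by backward induction from round 6.
Round 6 (the founder proposes): the investor gets 3 if talks fail, so the founder offers 3 and keeps 21.
Round 5 (the investor proposes): the founder can get 21 next round, worth 0.98 × 21 = 20.58 now; the investor offers that and keeps 3.42.
Round 4 (the founder proposes): the investor can get 3.42 next round, worth 0.6 × 3.42 = 2.052 now. The founder offers 2.052 and keeps 24 − 2.052 = 21.948.
Round 3 (the investor proposes): the founder can get 21.948 next round, worth 0.98 × 21.948 = 21.50904 now, so the investor offers 21.50904, keeping 2.49096.
Round 2 (the founder proposes): the investor can get 2.49096 next round, worth 0.6 × 2.49096 = 1.494576 now, so the founder offers 1.494576, keeping 22.505424.
Round 1 (the investor proposes): the founder can get 22.505424 next round, worth 0.98 × 22.505424 = 22.05531552 now, so the investor offers 22.05531552, keeping 1.94468448.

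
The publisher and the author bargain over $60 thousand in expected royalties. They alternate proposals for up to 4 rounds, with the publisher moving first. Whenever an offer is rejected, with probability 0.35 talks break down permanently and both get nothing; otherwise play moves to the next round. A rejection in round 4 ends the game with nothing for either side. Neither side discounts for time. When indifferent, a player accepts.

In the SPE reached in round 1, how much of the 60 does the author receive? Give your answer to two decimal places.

30.13

Round 4 (the author proposes): rejection yields 0 for the publisher; the author offers 0 and keeps 60.
Round 3 (the publisher proposes): rejecting gives the author an expected 0.65 × 60 = 39. The publisher offers 39 and keeps 60 − 39 = 21.
Round 2 (the author proposes): rejecting gives the publisher an expected 0.65 × 21 = 13.65; the author offers that and keeps 46.35.
Round 1 (the publisher proposes): rejecting gives the author an expected 0.65 × 46.35 = 30.1275, so the publisher offers 30.1275, keeping 29.8725.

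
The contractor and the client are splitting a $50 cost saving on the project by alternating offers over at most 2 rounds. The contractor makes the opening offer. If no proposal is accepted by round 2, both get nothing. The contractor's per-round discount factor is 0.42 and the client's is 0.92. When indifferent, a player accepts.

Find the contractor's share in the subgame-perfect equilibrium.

4

Solve by backward induction from round 2.
Round 2 (the client proposes): the contractor will accept anything ≥ 0, so the client offers 0 and keeps 50.
Round 1 (the contractor proposes): the client can get 50 next round, worth 0.92 × 50 = 46 now, so the contractor offers 46, keeping 4.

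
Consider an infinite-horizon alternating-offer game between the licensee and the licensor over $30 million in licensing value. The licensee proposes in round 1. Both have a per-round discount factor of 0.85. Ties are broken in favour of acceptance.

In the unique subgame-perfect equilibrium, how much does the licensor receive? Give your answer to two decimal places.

In a stationary SPE each proposer offers the other exactly their discounted continuation value.
If the licensee keeps x when proposing and the licensor keeps y when proposing, then x = 30 − 0.85y and y = 30 − 0.85x.
Solving: x = 30(1 − 0.85) / (1 − 0.85·0.85) = 4.5 / 0.2775 ≈ 16.2162.
The licensor gets 30 − 16.2162 ≈ 13.7838.

13.78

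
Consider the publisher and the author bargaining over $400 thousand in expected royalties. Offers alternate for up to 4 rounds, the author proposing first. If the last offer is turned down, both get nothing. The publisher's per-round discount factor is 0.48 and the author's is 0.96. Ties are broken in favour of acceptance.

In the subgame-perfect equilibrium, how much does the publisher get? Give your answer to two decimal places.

Round 4 (the publisher proposes): rejection yields 0 for the author; the publisher offers 0 and keeps 400.
Round 3 (the author proposes): the publisher can get 400 next round, worth 0.48 × 400 = 192 now. The author offers 192 and keeps 400 − 192 = 208.
Round 2 (the publisher proposes): the author can get 208 next round, worth 0.96 × 208 = 199.68 now. The publisher offers 199.68 and keeps 400 − 199.68 = 200.32.
Round 1 (the author proposes): the publisher can get 200.32 next round, worth 0.48 × 200.32 = 96.1536 now, so the author offers 96.1536, keeping 303.8464.

96.15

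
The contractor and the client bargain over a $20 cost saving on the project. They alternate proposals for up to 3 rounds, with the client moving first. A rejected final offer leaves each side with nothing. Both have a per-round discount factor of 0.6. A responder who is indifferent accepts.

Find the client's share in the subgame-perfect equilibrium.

By backward induction:
Round 3 (the client proposes): rejection yields 0 for the contractor; the client offers 0 and keeps 20.
Round 2 (the contractor proposes): the client can get 20 next round, worth 0.6 × 20 = 12 now; the contractor offers that and keeps 8.
Round 1 (the client proposes): the contractor can get 8 next round, worth 0.6 × 8 = 4.8 now. The client offers 4.8 and keeps 20 − 4.8 = 15.2.

15.2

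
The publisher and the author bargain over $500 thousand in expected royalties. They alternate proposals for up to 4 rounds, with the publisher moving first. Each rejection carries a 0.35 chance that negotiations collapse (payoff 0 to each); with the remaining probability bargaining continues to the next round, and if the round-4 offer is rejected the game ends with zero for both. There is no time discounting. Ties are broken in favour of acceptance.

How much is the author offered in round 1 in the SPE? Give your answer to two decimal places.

251.06

Round 4 (the author proposes): the publisher will accept anything ≥ 0, so the author offers 0 and keeps 500.
Round 3 (the publisher proposes): rejecting gives the author an expected 0.65 × 500 = 325; the publisher offers that and keeps 175.
Round 2 (the author proposes): rejecting gives the publisher an expected 0.65 × 175 = 113.75. The author offers 113.75 and keeps 500 − 113.75 = 386.25.
Round 1 (the publisher proposes): rejecting gives the author an expected 0.65 × 386.25 = 251.0625, so the publisher offers 251.0625, keeping 248.9375.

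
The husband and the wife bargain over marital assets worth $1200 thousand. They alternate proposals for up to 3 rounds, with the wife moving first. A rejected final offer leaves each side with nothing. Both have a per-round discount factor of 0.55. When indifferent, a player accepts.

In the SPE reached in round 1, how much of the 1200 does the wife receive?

903

Solve by backward induction from round 3.
Round 3 (the wife proposes): the husband will accept anything ≥ 0, so the wife offers 0 and keeps 1200.
Round 2 (the husband proposes): the wife can get 1200 next round, worth 0.55 × 1200 = 660 now. The husband offers 660 and keeps 1200 − 660 = 540.
Round 1 (the wife proposes): the husband can get 540 next round, worth 0.55 × 540 = 297 now. The wife offers 297 and keeps 1200 − 297 = 903.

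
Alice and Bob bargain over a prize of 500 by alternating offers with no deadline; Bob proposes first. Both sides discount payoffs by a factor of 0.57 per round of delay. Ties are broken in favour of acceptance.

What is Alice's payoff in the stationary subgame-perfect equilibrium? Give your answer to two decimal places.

181.53

Let x be Bob's share when Bob proposes and y be Alice's share when Alice proposes.
Alice accepts iff offered ≥ 0.57·y, so x = 500 − 0.57y. Symmetrically y = 500 − 0.57x.
Substituting: x = 500 − 0.57(500 − 0.57x), giving x(1 − 0.57·0.57) = 500(1 − 0.57).
So x = 500 × 0.43 / 0.6751 ≈ 318.4713, and Alice receives 500 − x ≈ 181.5287.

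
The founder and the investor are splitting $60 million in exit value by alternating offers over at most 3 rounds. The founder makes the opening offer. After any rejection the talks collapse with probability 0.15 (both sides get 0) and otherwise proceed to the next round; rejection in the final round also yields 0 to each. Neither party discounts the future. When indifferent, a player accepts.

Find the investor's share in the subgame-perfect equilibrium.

Round 3 (the founder proposes): rejection yields 0 for the investor; the founder offers 0 and keeps 60.
Round 2 (the investor proposes): rejecting gives the founder an expected 0.85 × 60 = 51. The investor offers 51 and keeps 60 − 51 = 9.
Round 1 (the founder proposes): rejecting gives the investor an expected 0.85 × 9 = 7.65; the founder offers that and keeps 52.35.

7.65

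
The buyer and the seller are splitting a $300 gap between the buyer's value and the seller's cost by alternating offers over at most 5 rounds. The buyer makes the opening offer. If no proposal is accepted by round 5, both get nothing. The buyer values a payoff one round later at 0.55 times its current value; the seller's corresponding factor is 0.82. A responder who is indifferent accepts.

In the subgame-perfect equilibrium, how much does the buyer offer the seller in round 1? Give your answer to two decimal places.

160.63

Round 5 (the buyer proposes): the seller will accept anything ≥ 0, so the buyer offers 0 and keeps 300.
Round 4 (the seller proposes): the buyer can get 300 next round, worth 0.55 × 300 = 165 now; the seller offers that and keeps 135.
Round 3 (the buyer proposes): the seller can get 135 next round, worth 0.82 × 135 = 110.7 now; the buyer offers that and keeps 189.3.
Round 2 (the seller proposes): the buyer can get 189.3 next round, worth 0.55 × 189.3 = 104.115 now, so the seller offers 104.115, keeping 195.885.
Round 1 (the buyer proposes): the seller can get 195.885 next round, worth 0.82 × 195.885 = 160.6257 now. The buyer offers 160.6257 and keeps 300 − 160.6257 = 139.3743.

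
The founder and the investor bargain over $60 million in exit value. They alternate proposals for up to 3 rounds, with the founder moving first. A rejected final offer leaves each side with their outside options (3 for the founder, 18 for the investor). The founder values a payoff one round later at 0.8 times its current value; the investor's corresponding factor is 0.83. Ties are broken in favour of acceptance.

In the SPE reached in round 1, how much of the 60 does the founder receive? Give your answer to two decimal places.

38.09

Round 3 (the founder proposes): the investor gets 18 if talks fail, so the founder offers 18 and keeps 42.
Round 2 (the investor proposes): the founder can get 42 next round, worth 0.8 × 42 = 33.6 now, so the investor offers 33.6, keeping 26.4.
Round 1 (the founder proposes): the investor can get 26.4 next round, worth 0.83 × 26.4 = 21.912 now; the founder offers that and keeps 38.088.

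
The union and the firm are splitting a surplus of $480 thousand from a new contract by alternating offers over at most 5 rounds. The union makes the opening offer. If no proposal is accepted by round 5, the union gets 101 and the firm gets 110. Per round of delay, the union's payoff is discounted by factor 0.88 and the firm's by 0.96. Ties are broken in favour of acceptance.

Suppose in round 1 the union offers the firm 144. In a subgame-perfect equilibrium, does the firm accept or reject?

Work out the firm's continuation value if the offer is rejected.
Round 5 (the union proposes): the firm gets 110 if talks fail, so the union offers 110 and keeps 370.
Round 4 (the firm proposes): the union can get 370 next round, worth 0.88 × 370 = 325.6 now; the firm offers that and keeps 154.4.
Round 3 (the union proposes): the firm can get 154.4 next round, worth 0.96 × 154.4 = 148.224 now, so the union offers 148.224, keeping 331.776.
Round 2 (the firm proposes): the union can get 331.776 next round, worth 0.88 × 331.776 = 291.96288 now; the firm offers that and keeps 188.03712.
So by rejecting in round 1, the firm gets 188.03712 next round, worth 0.96 × 188.03712 = 180.5156352 now.
Offer 144 < 180.5156352, so the firm rejects.

Reject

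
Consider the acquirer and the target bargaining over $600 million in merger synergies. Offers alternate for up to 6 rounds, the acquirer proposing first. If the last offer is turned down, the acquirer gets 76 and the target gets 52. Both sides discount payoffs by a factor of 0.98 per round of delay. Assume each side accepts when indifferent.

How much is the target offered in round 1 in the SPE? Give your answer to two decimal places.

496.71

By backward induction:
Round 6 (the target proposes): the acquirer gets 76 if talks fail, so the target offers 76 and keeps 524.
Round 5 (the acquirer proposes): the target can get 524 next round, worth 0.98 × 524 = 513.52 now. The acquirer offers 513.52 and keeps 600 − 513.52 = 86.48.
Round 4 (the target proposes): the acquirer can get 86.48 next round, worth 0.98 × 86.48 = 84.7504 now, so the target offers 84.7504, keeping 515.2496.
Round 3 (the acquirer proposes): the target can get 515.2496 next round, worth 0.98 × 515.2496 = 504.944608 now, so the acquirer offers 504.944608, keeping 95.055392.
Round 2 (the target proposes): the acquirer can get 95.055392 next round, worth 0.98 × 95.055392 = 93.15428416 now; the target offers that and keeps 506.84571584.
Round 1 (the acquirer proposes): the target can get 506.84571584 next round, worth 0.98 × 506.84571584 = 496.7088015232 now; the acquirer offers that and keeps 103.2911984768.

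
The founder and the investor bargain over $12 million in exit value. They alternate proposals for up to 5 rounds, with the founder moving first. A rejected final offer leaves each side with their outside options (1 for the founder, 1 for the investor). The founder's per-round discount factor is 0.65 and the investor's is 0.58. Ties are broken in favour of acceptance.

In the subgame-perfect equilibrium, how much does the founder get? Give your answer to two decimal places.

Solve by backward induction from round 5.
Round 5 (the founder proposes): the investor gets 1 if talks fail, so the founder offers 1 and keeps 11.
Round 4 (the investor proposes): the founder can get 11 next round, worth 0.65 × 11 = 7.15 now; the investor offers that and keeps 4.85.
Round 3 (the founder proposes): the investor can get 4.85 next round, worth 0.58 × 4.85 = 2.813 now; the founder offers that and keeps 9.187.
Round 2 (the investor proposes): the founder can get 9.187 next round, worth 0.65 × 9.187 = 5.97155 now. The investor offers 5.97155 and keeps 12 − 5.97155 = 6.02845.
Round 1 (the founder proposes): the investor can get 6.02845 next round, worth 0.58 × 6.02845 = 3.496501 now, so the founder offers 3.496501, keeping 8.503499.

8.50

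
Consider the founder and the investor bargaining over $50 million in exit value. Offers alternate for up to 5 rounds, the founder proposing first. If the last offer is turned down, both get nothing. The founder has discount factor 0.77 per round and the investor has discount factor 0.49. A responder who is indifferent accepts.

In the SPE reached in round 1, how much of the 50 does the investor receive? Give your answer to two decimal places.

7.76

Round 5 (the founder proposes): the investor will accept anything ≥ 0, so the founder offers 0 and keeps 50.
Round 4 (the investor proposes): the founder can get 50 next round, worth 0.77 × 50 = 38.5 now, so the investor offers 38.5, keeping 11.5.
Round 3 (the founder proposes): the investor can get 11.5 next round, worth 0.49 × 11.5 = 5.635 now, so the founder offers 5.635, keeping 44.365.
Round 2 (the investor proposes): the founder can get 44.365 next round, worth 0.77 × 44.365 = 34.16105 now. The investor offers 34.16105 and keeps 50 − 34.16105 = 15.83895.
Round 1 (the founder proposes): the investor can get 15.83895 next round, worth 0.49 × 15.83895 = 7.7610855 now. The founder offers 7.7610855 and keeps 50 − 7.7610855 = 42.2389145.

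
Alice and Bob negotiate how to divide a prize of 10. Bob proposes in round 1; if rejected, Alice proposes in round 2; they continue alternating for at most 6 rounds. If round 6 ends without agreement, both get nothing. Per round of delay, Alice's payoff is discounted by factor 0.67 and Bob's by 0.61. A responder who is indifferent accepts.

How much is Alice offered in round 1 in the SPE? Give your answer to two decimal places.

4.80

Work backward from the last round.
Round 6 (Alice proposes): Bob will accept anything ≥ 0, so Alice offers 0 and keeps 10.
Round 5 (Bob proposes): Alice can get 10 next round, worth 0.67 × 10 = 6.7 now. Bob offers 6.7 and keeps 10 − 6.7 = 3.3.
Round 4 (Alice proposes): Bob can get 3.3 next round, worth 0.61 × 3.3 = 2.013 now; Alice offers that and keeps 7.987.
Round 3 (Bob proposes): Alice can get 7.987 next round, worth 0.67 × 7.987 = 5.35129 now, so Bob offers 5.35129, keeping 4.64871.
Round 2 (Alice proposes): Bob can get 4.64871 next round, worth 0.61 × 4.64871 = 2.8357131 now, so Alice offers 2.8357131, keeping 7.1642869.
Round 1 (Bob proposes): Alice can get 7.1642869 next round, worth 0.67 × 7.1642869 = 4.800072223 now; Bob offers that and keeps 5.199927777.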